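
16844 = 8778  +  8066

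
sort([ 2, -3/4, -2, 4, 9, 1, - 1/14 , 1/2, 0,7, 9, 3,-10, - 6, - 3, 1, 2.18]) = [ - 10, - 6, - 3, - 2 , - 3/4 , - 1/14,0, 1/2, 1, 1, 2,  2.18, 3 , 4, 7,9, 9 ]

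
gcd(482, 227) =1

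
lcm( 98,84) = 588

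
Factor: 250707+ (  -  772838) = - 522131 = - 67^1*7793^1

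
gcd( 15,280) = 5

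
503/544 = 503/544 = 0.92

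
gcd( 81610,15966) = 2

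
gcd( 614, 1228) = 614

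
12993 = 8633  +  4360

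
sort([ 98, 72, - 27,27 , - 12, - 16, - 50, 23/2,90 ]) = [ - 50, - 27, - 16,-12,23/2, 27, 72, 90, 98] 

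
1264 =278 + 986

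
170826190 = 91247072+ 79579118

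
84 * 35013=2941092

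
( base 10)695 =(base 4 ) 22313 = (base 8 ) 1267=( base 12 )49B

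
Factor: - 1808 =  - 2^4*113^1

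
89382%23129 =19995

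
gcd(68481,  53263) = 7609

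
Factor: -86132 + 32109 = -54023= -89^1*607^1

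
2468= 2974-506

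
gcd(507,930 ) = 3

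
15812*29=458548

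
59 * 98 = 5782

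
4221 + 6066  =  10287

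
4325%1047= 137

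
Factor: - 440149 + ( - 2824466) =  - 3^2*5^1*72547^1 = - 3264615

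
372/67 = 5 + 37/67 = 5.55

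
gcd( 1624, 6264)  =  232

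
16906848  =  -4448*( - 3801 ) 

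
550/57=9+37/57 =9.65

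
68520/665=13704/133 = 103.04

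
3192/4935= 152/235= 0.65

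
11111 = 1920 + 9191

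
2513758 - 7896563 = -5382805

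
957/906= 1 + 17/302 = 1.06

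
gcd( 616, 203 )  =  7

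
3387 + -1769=1618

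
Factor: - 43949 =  - 71^1 * 619^1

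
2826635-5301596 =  - 2474961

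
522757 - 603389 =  - 80632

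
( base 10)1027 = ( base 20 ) 2b7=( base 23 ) 1LF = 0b10000000011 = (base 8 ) 2003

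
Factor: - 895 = - 5^1*179^1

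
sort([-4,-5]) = [-5, - 4 ]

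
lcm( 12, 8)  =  24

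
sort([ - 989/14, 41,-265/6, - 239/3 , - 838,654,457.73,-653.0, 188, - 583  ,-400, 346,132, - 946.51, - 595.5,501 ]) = [ - 946.51,  -  838,-653.0, - 595.5, - 583, - 400,-239/3,-989/14, - 265/6,  41,132, 188,  346, 457.73,501,  654 ] 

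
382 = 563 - 181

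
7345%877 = 329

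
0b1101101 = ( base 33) 3a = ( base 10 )109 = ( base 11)9A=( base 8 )155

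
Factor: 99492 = 2^2*3^1*8291^1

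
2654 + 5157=7811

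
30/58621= 30/58621 = 0.00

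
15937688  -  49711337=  - 33773649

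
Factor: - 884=  -  2^2*13^1*17^1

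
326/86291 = 326/86291 = 0.00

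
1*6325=6325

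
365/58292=365/58292 = 0.01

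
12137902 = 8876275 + 3261627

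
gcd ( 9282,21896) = 238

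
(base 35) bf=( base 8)620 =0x190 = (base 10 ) 400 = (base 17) 169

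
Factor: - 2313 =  - 3^2*257^1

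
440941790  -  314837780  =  126104010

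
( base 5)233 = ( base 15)48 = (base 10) 68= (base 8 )104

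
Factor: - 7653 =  - 3^1*2551^1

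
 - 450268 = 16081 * ( - 28) 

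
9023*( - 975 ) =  - 8797425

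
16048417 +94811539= 110859956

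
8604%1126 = 722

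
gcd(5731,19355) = 1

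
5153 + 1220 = 6373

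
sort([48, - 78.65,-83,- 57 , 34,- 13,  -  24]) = [ - 83, - 78.65,- 57, - 24,-13, 34, 48] 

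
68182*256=17454592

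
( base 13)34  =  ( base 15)2d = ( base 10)43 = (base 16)2B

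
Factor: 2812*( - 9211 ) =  - 25901332= - 2^2*19^1*37^1*61^1*151^1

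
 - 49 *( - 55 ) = 2695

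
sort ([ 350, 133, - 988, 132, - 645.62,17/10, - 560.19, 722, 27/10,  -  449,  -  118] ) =[ - 988, - 645.62 , - 560.19, - 449, - 118, 17/10 , 27/10,132, 133, 350, 722 ]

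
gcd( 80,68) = 4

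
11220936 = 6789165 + 4431771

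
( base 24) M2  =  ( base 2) 1000010010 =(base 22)122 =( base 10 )530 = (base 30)HK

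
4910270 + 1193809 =6104079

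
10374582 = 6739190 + 3635392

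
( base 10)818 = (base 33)oq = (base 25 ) 17I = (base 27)138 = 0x332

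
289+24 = 313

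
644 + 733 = 1377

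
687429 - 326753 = 360676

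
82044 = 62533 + 19511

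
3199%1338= 523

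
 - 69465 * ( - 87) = 6043455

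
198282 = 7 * 28326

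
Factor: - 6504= - 2^3*3^1 * 271^1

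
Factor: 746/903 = 2^1*3^( - 1 )*7^( - 1 ) * 43^( - 1)*373^1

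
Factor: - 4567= -4567^1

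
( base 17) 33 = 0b110110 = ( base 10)54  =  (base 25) 24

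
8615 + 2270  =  10885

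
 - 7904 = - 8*988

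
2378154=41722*57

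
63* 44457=2800791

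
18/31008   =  3/5168 =0.00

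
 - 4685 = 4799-9484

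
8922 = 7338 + 1584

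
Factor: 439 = 439^1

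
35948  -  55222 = -19274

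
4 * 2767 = 11068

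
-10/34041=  - 1 + 34031/34041 = - 0.00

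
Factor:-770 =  - 2^1*5^1*7^1*11^1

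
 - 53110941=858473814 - 911584755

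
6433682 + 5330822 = 11764504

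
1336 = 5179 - 3843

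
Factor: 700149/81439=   3^1 * 419^1 *557^1 *81439^( - 1 ) 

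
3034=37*82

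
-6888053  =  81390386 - 88278439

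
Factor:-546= - 2^1 *3^1*7^1*13^1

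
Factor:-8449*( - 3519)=29732031 = 3^2*7^1 * 17^2*23^1*71^1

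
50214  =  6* 8369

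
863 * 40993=35376959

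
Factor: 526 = 2^1*263^1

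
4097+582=4679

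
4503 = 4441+62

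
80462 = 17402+63060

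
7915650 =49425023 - 41509373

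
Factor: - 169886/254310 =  - 491/735 = - 3^(-1) * 5^(-1)*7^( - 2)*491^1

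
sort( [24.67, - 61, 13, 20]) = [ - 61,13,20,  24.67] 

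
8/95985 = 8/95985 = 0.00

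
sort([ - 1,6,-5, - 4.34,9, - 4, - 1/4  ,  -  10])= [ - 10, - 5,-4.34,  -  4, - 1, - 1/4,6, 9] 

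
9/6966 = 1/774 = 0.00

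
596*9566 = 5701336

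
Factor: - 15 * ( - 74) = 1110  =  2^1*3^1*5^1 * 37^1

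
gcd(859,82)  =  1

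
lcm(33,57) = 627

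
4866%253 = 59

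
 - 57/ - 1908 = 19/636 = 0.03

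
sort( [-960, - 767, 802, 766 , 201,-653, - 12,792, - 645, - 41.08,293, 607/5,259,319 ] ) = [ - 960, - 767,  -  653, - 645, - 41.08, - 12,607/5, 201,259, 293, 319, 766, 792 , 802 ] 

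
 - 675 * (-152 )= 102600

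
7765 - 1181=6584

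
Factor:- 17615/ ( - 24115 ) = 271/371 = 7^( -1 ) * 53^ (- 1 )*271^1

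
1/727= 1/727 = 0.00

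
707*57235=40465145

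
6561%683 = 414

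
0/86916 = 0 = 0.00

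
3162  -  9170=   -6008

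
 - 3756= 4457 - 8213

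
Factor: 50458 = 2^1 * 25229^1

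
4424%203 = 161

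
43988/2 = 21994 = 21994.00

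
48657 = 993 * 49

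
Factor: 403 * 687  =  3^1*13^1*31^1*229^1 = 276861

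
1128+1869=2997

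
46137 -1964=44173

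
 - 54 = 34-88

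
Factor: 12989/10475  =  31/25  =  5^( - 2 )*31^1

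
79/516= 79/516 = 0.15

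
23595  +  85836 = 109431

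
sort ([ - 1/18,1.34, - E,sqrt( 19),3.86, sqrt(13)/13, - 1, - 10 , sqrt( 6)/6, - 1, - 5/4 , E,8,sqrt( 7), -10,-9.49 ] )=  [ - 10, - 10 , - 9.49,  -  E,  -  5/4, - 1, - 1,-1/18,sqrt( 13)/13,sqrt ( 6)/6, 1.34,sqrt( 7),E,3.86,sqrt(19), 8]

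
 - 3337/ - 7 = 476  +  5/7  =  476.71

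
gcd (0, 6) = 6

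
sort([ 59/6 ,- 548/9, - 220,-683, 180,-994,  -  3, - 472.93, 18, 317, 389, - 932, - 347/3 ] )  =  [ - 994,- 932, - 683 ,  -  472.93, - 220, - 347/3,  -  548/9, - 3, 59/6 , 18,180,317,  389 ]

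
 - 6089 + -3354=-9443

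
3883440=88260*44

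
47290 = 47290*1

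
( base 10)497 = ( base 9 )612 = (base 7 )1310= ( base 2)111110001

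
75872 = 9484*8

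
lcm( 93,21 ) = 651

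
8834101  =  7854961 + 979140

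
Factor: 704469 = 3^1*43^2*127^1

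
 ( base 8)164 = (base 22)56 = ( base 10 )116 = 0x74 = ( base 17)6e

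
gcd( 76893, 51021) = 3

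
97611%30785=5256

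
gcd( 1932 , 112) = 28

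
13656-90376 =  - 76720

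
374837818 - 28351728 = 346486090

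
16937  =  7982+8955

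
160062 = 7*22866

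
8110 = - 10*( - 811)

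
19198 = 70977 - 51779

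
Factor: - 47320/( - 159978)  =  260/879 = 2^2*3^( - 1)*5^1*13^1*293^( - 1) 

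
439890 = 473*930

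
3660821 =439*8339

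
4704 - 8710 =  - 4006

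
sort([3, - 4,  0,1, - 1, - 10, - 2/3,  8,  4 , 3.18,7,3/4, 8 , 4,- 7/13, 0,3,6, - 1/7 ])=[ - 10, - 4,-1, - 2/3,  -  7/13, - 1/7,0, 0,3/4,  1 , 3, 3 , 3.18,4,4,  6, 7,8,8]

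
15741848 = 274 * 57452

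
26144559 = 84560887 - 58416328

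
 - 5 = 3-8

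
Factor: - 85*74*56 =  - 352240= - 2^4 * 5^1 * 7^1*17^1 * 37^1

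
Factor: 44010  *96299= 2^1 * 3^3 * 5^1*7^1 * 163^1*13757^1 = 4238118990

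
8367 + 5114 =13481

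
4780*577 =2758060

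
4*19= 76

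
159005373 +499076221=658081594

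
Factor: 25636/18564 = 3^(- 1)*7^(-1) * 29^1  =  29/21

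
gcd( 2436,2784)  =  348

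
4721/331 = 14 + 87/331 = 14.26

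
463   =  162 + 301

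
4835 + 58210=63045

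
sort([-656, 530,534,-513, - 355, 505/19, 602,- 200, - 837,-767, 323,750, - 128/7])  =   [ - 837 ,- 767,-656, - 513,-355,-200, - 128/7,  505/19, 323, 530, 534, 602, 750]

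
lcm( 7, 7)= 7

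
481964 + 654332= 1136296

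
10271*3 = 30813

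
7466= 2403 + 5063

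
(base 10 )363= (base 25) ED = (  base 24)F3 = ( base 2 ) 101101011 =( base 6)1403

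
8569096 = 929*9224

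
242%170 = 72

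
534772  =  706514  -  171742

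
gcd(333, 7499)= 1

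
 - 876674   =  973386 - 1850060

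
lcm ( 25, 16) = 400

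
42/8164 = 21/4082 = 0.01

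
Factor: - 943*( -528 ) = 2^4*3^1*11^1*23^1*41^1 = 497904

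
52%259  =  52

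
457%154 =149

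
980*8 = 7840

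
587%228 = 131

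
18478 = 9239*2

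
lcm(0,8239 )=0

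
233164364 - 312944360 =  - 79779996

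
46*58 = 2668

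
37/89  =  37/89= 0.42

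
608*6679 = 4060832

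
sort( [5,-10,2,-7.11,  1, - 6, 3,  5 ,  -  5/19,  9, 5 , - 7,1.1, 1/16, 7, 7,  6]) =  [ - 10,  -  7.11, - 7, - 6,  -  5/19, 1/16, 1  ,  1.1, 2,3,5,5 , 5, 6 , 7,7,9]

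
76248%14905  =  1723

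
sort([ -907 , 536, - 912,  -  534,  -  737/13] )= [ - 912 ,  -  907,-534 , - 737/13,536]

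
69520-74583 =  - 5063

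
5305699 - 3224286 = 2081413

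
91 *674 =61334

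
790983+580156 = 1371139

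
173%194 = 173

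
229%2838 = 229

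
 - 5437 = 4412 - 9849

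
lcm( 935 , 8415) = 8415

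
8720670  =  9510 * 917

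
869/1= 869  =  869.00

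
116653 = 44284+72369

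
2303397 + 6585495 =8888892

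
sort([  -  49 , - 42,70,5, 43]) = [ - 49,  -  42,5, 43 , 70]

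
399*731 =291669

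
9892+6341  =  16233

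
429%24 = 21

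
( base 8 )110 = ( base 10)72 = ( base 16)48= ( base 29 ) 2e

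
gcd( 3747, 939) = 3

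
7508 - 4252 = 3256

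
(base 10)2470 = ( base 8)4646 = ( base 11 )1946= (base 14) c86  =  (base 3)10101111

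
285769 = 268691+17078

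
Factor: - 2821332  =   - 2^2 * 3^1*235111^1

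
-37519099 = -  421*89119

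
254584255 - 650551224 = - 395966969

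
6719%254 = 115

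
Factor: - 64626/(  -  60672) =10771/10112 =2^( - 7 )*79^(-1)*10771^1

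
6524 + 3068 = 9592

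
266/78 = 133/39 = 3.41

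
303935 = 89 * 3415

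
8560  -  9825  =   - 1265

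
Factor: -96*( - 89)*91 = 2^5 * 3^1*7^1*13^1*89^1 = 777504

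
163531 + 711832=875363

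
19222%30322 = 19222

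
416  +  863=1279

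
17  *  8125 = 138125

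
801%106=59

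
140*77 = 10780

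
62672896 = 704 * 89024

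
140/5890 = 14/589=   0.02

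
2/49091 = 2/49091= 0.00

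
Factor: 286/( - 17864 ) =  - 13/812 = - 2^( - 2) * 7^(-1)*13^1 * 29^(- 1 )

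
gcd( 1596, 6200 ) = 4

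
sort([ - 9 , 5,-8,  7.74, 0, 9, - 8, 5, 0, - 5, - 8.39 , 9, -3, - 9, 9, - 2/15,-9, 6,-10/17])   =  [-9, - 9, - 9, - 8.39, - 8, - 8, - 5  ,-3, - 10/17, - 2/15, 0, 0,5, 5, 6, 7.74, 9, 9,9 ] 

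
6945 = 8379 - 1434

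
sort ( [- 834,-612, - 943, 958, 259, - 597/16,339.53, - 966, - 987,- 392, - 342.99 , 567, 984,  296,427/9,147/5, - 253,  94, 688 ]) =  [-987, - 966, - 943,-834, - 612, - 392 , - 342.99, - 253, - 597/16,  147/5, 427/9,94, 259,  296,339.53,567,  688,  958,984] 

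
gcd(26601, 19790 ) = 1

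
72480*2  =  144960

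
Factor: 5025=3^1*5^2*67^1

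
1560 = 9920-8360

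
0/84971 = 0 = 0.00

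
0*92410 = 0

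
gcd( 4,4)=4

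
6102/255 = 2034/85 = 23.93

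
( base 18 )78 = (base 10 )134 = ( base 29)4i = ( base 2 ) 10000110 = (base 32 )46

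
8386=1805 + 6581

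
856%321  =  214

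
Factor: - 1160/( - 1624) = 5^1*7^ ( - 1) = 5/7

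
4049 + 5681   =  9730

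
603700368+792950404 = 1396650772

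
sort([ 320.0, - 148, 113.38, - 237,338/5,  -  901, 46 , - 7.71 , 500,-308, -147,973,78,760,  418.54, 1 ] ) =[-901,-308,-237, - 148, - 147, - 7.71,1,46 , 338/5,78, 113.38,320.0,418.54,500, 760,973] 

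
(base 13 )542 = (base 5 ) 12044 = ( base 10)899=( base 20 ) 24j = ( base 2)1110000011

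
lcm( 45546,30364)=91092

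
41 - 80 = -39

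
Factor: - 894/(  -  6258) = 7^ ( - 1 )=1/7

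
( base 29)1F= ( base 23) 1l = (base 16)2C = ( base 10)44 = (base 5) 134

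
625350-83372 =541978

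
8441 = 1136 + 7305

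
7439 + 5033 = 12472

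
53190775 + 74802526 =127993301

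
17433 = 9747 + 7686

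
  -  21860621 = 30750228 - 52610849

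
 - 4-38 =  - 42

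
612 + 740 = 1352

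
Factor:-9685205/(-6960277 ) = 5^1*47^( - 1)*148091^(  -  1 )*1937041^1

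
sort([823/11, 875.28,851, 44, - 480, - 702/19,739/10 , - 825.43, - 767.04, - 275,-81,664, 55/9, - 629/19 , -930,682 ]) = [ - 930, - 825.43, - 767.04, - 480, - 275,-81, - 702/19, - 629/19,55/9,  44,739/10,823/11,664,  682,851,875.28 ]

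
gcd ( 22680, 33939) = 81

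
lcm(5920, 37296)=372960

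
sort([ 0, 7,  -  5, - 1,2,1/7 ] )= [ - 5, - 1, 0, 1/7, 2,7 ]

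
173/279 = 173/279 = 0.62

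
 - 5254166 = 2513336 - 7767502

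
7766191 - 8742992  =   - 976801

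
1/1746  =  1/1746   =  0.00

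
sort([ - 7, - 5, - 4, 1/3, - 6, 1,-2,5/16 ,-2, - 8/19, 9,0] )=[ - 7, - 6, - 5, - 4, - 2,  -  2, -8/19,0, 5/16 , 1/3, 1,9]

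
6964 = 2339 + 4625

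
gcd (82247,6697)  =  1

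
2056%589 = 289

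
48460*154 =7462840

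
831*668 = 555108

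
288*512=147456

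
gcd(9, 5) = 1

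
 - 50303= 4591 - 54894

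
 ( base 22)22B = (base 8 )1777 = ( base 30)143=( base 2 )1111111111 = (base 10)1023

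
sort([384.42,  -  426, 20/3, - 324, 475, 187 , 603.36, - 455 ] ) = [-455 ,-426,-324,20/3,187,384.42,475, 603.36 ] 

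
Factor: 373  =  373^1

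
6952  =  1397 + 5555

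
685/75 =137/15 =9.13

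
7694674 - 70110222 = -62415548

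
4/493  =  4/493=0.01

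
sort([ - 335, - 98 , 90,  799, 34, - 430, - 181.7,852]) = [ - 430, - 335, - 181.7, - 98, 34,90 , 799, 852]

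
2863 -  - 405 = 3268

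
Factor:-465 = -3^1*5^1*31^1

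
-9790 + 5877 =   -  3913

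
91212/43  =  91212/43 = 2121.21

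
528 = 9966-9438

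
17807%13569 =4238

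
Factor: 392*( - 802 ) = -314384 = - 2^4*7^2*401^1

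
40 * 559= 22360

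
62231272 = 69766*892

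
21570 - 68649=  - 47079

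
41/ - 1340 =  - 1+1299/1340= - 0.03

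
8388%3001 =2386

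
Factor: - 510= -2^1*3^1*5^1*17^1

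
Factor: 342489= 3^1*7^1 * 47^1 * 347^1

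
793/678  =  1 + 115/678 = 1.17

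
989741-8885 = 980856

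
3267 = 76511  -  73244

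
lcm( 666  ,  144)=5328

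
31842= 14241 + 17601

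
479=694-215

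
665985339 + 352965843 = 1018951182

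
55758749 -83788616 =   -  28029867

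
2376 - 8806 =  - 6430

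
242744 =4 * 60686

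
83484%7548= 456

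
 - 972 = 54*( - 18 )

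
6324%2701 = 922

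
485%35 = 30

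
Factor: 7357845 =3^1*5^1*11^1*19^1 *2347^1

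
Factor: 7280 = 2^4*5^1*7^1*13^1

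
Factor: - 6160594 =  - 2^1*11^2 * 25457^1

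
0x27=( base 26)1d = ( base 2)100111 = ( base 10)39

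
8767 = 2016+6751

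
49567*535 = 26518345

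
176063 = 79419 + 96644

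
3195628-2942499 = 253129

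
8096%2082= 1850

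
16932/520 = 32 + 73/130 = 32.56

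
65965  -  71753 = -5788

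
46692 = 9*5188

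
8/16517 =8/16517 = 0.00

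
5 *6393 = 31965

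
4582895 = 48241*95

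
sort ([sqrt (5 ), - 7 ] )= [ - 7 , sqrt( 5) ] 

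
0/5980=0 =0.00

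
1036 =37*28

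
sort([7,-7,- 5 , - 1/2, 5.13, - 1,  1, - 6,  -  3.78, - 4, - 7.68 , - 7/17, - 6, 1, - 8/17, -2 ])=[ - 7.68,-7, - 6,-6, - 5 ,  -  4, -3.78, - 2, - 1, - 1/2, - 8/17,  -  7/17 , 1, 1, 5.13, 7]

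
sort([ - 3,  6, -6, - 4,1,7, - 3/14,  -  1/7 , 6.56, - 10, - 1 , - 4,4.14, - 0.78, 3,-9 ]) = [ - 10,  -  9,  -  6, - 4,-4,- 3, - 1, - 0.78, - 3/14, - 1/7, 1,3,4.14,  6,6.56, 7] 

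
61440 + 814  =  62254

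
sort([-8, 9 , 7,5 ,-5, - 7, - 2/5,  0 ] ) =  [  -  8,- 7 , -5 , - 2/5,0, 5, 7, 9 ] 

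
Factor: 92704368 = 2^4 * 3^1 * 1931341^1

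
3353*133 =445949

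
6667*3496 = 23307832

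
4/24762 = 2/12381=0.00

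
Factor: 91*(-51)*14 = -64974 = -  2^1*3^1*7^2*13^1*17^1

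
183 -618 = -435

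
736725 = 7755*95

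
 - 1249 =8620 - 9869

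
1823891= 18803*97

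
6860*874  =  5995640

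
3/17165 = 3/17165 = 0.00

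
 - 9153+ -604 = - 9757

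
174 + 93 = 267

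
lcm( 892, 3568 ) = 3568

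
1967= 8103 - 6136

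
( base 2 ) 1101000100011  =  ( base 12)3a57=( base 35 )5G6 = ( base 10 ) 6691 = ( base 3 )100011211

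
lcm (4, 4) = 4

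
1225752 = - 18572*(-66 ) 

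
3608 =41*88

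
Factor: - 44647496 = - 2^3*433^1*12889^1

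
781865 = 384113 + 397752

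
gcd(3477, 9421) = 1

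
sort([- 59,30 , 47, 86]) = [ - 59, 30,47,86]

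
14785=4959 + 9826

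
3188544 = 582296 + 2606248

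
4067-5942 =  - 1875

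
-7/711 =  - 1 + 704/711 = - 0.01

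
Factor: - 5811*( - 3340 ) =19408740 = 2^2*3^1*5^1* 13^1 * 149^1*  167^1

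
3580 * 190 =680200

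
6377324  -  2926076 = 3451248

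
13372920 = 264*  50655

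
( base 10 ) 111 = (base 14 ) 7d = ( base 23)4J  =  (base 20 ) 5B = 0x6f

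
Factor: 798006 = 2^1*3^1 * 11^1* 107^1 *113^1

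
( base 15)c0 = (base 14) CC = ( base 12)130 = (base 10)180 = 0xB4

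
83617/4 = 83617/4 = 20904.25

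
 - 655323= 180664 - 835987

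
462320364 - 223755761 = 238564603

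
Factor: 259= 7^1*37^1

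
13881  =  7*1983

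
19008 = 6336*3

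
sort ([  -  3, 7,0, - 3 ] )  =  [ - 3, - 3,0, 7 ] 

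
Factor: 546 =2^1*3^1 * 7^1*13^1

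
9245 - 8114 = 1131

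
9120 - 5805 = 3315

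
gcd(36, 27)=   9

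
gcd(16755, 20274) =3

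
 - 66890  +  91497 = 24607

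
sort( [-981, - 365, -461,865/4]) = [-981, - 461,-365, 865/4] 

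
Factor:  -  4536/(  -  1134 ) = 4 =2^2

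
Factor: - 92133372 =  - 2^2*3^1*1699^1*4519^1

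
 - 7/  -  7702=7/7702 = 0.00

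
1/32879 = 1/32879 = 0.00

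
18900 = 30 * 630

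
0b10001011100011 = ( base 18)19a3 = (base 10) 8931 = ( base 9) 13223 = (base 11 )678A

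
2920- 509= 2411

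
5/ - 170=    - 1/34  =  - 0.03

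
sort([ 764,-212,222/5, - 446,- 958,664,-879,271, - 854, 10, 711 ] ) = [-958,-879, - 854 , - 446, - 212,10,222/5,271,664 , 711, 764] 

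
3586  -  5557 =- 1971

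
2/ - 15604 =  - 1 + 7801/7802 = - 0.00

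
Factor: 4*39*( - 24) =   -  3744=- 2^5*3^2 * 13^1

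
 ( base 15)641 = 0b10110000011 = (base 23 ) 2F8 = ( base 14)72B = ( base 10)1411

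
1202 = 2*601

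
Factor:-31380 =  - 2^2*3^1*5^1*  523^1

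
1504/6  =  752/3=250.67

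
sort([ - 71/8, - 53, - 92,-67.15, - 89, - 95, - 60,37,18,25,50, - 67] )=[ -95, - 92,-89, - 67.15, - 67, - 60,- 53,- 71/8,18, 25, 37, 50 ] 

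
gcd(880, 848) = 16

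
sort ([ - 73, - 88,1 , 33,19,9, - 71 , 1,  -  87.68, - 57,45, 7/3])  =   [ - 88, - 87.68, - 73, - 71, - 57,1,1, 7/3,9,19,33, 45 ] 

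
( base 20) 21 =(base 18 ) 25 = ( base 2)101001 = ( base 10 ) 41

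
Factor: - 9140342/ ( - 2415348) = 2^( - 1)*3^( - 2)*13^( - 2) * 397^( - 1)*4570171^1 = 4570171/1207674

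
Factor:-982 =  - 2^1*491^1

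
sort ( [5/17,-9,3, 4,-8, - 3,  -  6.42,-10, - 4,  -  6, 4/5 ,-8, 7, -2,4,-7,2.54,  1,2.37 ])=[ - 10, - 9,- 8,- 8, - 7, - 6.42, - 6, - 4, - 3, - 2 , 5/17, 4/5, 1,2.37,2.54, 3, 4, 4,7] 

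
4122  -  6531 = - 2409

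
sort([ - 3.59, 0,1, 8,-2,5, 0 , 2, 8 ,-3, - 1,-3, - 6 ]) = [ -6,-3.59, - 3, -3, - 2 ,-1, 0, 0 , 1, 2, 5, 8,8]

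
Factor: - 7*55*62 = - 2^1*5^1*7^1*11^1*31^1 = - 23870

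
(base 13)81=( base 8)151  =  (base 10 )105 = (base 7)210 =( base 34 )33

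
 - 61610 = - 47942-13668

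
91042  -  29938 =61104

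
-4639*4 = - 18556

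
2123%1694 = 429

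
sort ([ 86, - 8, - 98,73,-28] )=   [ - 98,-28,-8,73, 86]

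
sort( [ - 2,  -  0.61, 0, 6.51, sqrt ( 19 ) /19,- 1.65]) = [ - 2, - 1.65, - 0.61 , 0, sqrt( 19)/19,6.51] 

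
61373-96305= - 34932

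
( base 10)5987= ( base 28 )7hn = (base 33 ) 5GE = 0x1763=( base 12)356B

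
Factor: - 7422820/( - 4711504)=1855705/1177876 = 2^( - 2) * 5^1 * 7^( -1 )*23^( - 1) * 31^(-1)*59^( - 1) * 371141^1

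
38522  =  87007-48485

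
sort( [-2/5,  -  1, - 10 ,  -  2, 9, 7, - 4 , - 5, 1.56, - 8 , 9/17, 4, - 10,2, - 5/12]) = [ - 10 ,-10, - 8,-5,- 4 , - 2, - 1, - 5/12,-2/5,9/17,1.56,2,4,7,9 ]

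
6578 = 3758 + 2820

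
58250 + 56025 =114275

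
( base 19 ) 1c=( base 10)31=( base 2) 11111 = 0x1F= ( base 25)16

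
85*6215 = 528275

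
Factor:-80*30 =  -2400 = - 2^5*3^1*5^2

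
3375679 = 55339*61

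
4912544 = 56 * 87724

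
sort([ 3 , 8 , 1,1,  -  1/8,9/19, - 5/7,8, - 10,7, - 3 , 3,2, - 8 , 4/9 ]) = [ - 10, - 8, - 3, - 5/7, - 1/8 , 4/9, 9/19, 1,1,2, 3, 3,7 , 8,8] 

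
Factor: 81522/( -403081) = -18/89 = -2^1  *  3^2*89^( - 1 ) 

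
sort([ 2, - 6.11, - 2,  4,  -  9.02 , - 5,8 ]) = [-9.02,-6.11, - 5,  -  2, 2,4 , 8] 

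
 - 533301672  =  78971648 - 612273320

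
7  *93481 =654367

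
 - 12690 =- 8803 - 3887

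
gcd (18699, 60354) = 3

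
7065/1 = 7065 = 7065.00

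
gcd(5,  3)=1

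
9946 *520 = 5171920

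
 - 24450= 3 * ( - 8150)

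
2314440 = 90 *25716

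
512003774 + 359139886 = 871143660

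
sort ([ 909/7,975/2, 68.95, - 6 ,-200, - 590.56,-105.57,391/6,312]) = [ - 590.56, - 200, - 105.57,  -  6,391/6, 68.95,909/7, 312, 975/2]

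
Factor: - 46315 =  - 5^1*59^1*157^1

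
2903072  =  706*4112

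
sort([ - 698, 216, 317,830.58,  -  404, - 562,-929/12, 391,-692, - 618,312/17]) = [ - 698,-692 , - 618, - 562 , - 404, - 929/12,312/17,216, 317,391,  830.58]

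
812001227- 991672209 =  - 179670982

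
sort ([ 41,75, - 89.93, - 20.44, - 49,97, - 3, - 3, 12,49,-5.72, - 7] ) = [ - 89.93, - 49, - 20.44, -7, - 5.72, - 3, - 3 , 12,41,49,75, 97] 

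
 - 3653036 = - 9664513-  - 6011477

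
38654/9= 38654/9 = 4294.89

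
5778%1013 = 713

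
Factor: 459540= 2^2*3^3*5^1 * 23^1*37^1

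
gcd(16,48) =16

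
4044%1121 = 681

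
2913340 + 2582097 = 5495437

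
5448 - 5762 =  - 314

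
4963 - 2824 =2139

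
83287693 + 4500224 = 87787917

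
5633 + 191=5824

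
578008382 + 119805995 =697814377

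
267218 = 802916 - 535698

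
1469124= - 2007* ( - 732) 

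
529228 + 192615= 721843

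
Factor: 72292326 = 2^1*3^1*1721^1*7001^1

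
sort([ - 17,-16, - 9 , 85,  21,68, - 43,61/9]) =[ - 43, - 17, - 16, - 9, 61/9,  21 , 68,85 ]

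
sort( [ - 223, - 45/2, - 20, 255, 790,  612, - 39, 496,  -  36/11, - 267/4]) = [ - 223 ,- 267/4,-39 ,  -  45/2, - 20, - 36/11,255, 496, 612,790] 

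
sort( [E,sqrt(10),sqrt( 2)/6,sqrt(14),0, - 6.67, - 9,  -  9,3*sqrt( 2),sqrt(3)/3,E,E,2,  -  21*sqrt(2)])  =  [ - 21*sqrt ( 2),- 9, - 9,-6.67,0, sqrt(2 ) /6,  sqrt (3 )/3,2,E, E,E, sqrt ( 10), sqrt(14 ),3*sqrt(2 )] 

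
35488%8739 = 532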